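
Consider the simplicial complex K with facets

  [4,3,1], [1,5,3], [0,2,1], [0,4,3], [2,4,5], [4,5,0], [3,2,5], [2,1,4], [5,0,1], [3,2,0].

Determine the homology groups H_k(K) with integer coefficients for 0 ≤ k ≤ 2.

H_0 ≅ Z,  H_1 ≅ Z_2,  H_2 = 0.

Order the vertices as 0 < 1 < 2 < 3 < 4 < 5. Listing each simplex with vertices in this order, K has dimension 2 with simplices:

  0-simplices (6): [0], [1], [2], [3], [4], [5]
  1-simplices (15): [0,1], [0,2], [0,3], [0,4], [0,5], [1,2], [1,3], [1,4], [1,5], [2,3], [2,4], [2,5], [3,4], [3,5], [4,5]
  2-simplices (10): [0,1,2], [0,1,5], [0,2,3], [0,3,4], [0,4,5], [1,2,4], [1,3,4], [1,3,5], [2,3,5], [2,4,5]

so the chain groups are C_0 ≅ Z^6, C_1 ≅ Z^15, C_2 ≅ Z^10.

The boundary map ∂_1: C_1 → C_0 sends each edge [p,q] (with p < q) to q − p. For instance
  ∂[0,5] = [5] − [0].
As a 6×15 matrix over Z this has rank 5, with invariant factors (1,1,1,1,1).

The boundary map ∂_2: C_2 → C_1 maps a triangle to the signed sum of its edges. For instance
  ∂[2,4,5] = [4,5] − [2,5] + [2,4],
  ∂[2,3,5] = [3,5] − [2,5] + [2,3].
The resulting 15×10 matrix has rank 10, and its Smith normal form has invariant factors (1,1,1,1,1,1,1,1,1,2).

Reading off H_k = ker ∂_k / im ∂_{k+1}:

  H_0: rank C_0 − rank ∂_1 = 6 − 5 = 1, and the invariant factors of ∂_1 are all 1, so H_0 = Z.
  H_1: rank ker ∂_1 − rank ∂_2 = (15 − 5) − 10 = 0, and ∂_2 has invariant factor 2 > 1, so H_1 = Z_2.
  H_2: rank ker ∂_2 − rank ∂_3 = (10 − 10) − 0 = 0, and there is no ∂_3, so H_2 = 0.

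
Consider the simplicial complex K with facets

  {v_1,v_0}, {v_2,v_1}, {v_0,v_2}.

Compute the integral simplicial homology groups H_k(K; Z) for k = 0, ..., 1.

We work with the vertex ordering v_0 < v_1 < v_2. The simplices of K, each written with vertices in increasing order, are:

  0-simplices (3): [v_0], [v_1], [v_2]
  1-simplices (3): [v_0,v_1], [v_0,v_2], [v_1,v_2]

Hence C_0 ≅ Z^3, C_1 ≅ Z^3.

The boundary map ∂_1: C_1 → C_0 is given by ∂[p,q] = [q] − [p].
The resulting 3×3 matrix has rank 2, and its Smith normal form has invariant factors (1,1).

Reading off H_k = ker ∂_k / im ∂_{k+1}:

  H_0: rank C_0 − rank ∂_1 = 3 − 2 = 1, and the invariant factors of ∂_1 are all 1, so H_0 ≅ Z.
  H_1: rank ker ∂_1 − rank ∂_2 = (3 − 2) − 0 = 1, and there is no ∂_2, so H_1 ≅ Z.

H_0 = Z,  H_1 = Z.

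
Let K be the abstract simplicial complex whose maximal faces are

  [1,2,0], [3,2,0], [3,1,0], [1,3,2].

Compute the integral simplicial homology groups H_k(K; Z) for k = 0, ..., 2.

H_0 ≅ Z,  H_1 = 0,  H_2 ≅ Z.

Take the total order 0 < 1 < 2 < 3 on the vertex set. Then K (dimension 2) consists of the simplices:

  0-simplices (4): [0], [1], [2], [3]
  1-simplices (6): [0,1], [0,2], [0,3], [1,2], [1,3], [2,3]
  2-simplices (4): [0,1,2], [0,1,3], [0,2,3], [1,2,3]

Hence C_0 ≅ Z^4, C_1 ≅ Z^6, C_2 ≅ Z^4.

The boundary map ∂_1: C_1 → C_0 maps an edge to its endpoints' difference, ∂[p,q] = q − p. For instance
  ∂[0,3] = [3] − [0].
The 4×6 boundary matrix has rank 3 and Smith normal form diag(1,1,1).

Boundary ∂_2: C_2 → C_1 maps a triangle to the signed sum of its edges. For instance
  ∂[1,2,3] = [2,3] − [1,3] + [1,2],
  ∂[0,1,2] = [1,2] − [0,2] + [0,1].
The resulting 6×4 matrix has rank 3, and its Smith normal form has invariant factors (1,1,1).

From H_k ≅ ker(∂_k) / im(∂_{k+1}) we obtain:

  H_0: rank C_0 − rank ∂_1 = 4 − 3 = 1, and the invariant factors of ∂_1 are all 1, so H_0 ≅ Z.
  H_1: rank ker ∂_1 − rank ∂_2 = (6 − 3) − 3 = 0, and the invariant factors of ∂_2 are all 1, so H_1 ≅ 0.
  H_2: rank ker ∂_2 − rank ∂_3 = (4 − 3) − 0 = 1, and there is no ∂_3, so H_2 ≅ Z.

As a check, the Euler characteristic is 4 − 6 + 4 = 2, which agrees with 1 − 0 + 1 = 2.
(K is a triangulation of the 2-sphere S^2.)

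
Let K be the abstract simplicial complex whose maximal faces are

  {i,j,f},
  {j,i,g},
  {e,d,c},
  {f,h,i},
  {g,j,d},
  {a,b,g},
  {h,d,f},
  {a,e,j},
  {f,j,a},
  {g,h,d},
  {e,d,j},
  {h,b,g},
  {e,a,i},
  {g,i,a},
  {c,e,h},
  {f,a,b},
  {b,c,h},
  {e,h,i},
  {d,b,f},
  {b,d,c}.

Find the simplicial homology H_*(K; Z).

H_0 ≅ Z,  H_1 ≅ Z ⊕ Z_2,  H_2 = 0.

Fix the vertex order a < b < c < d < e < f < g < h < i < j and write every simplex with vertices in increasing order. Then dim K = 2 and the simplices of K are:

  0-simplices (10): a, b, c, d, e, f, g, h, i, j
  1-simplices (30): ab, ae, af, ag, ai, aj, bc, bd, bf, bg, bh, cd, ce, ch, de, df, dg, dh, dj, eh, ei, ej, fh, fi, fj, gh, gi, gj, hi, ij
  2-simplices (20): abf, abg, aei, aej, afj, agi, bcd, bch, bdf, bgh, cde, ceh, dej, dfh, dgh, dgj, ehi, fhi, fij, gij

so the chain groups are C_0 ≅ Z^10, C_1 ≅ Z^30, C_2 ≅ Z^20.

The boundary map ∂_1: C_1 → C_0 is given by ∂[p,q] = [q] − [p]. For instance
  ∂ei = i − e.
The resulting 10×30 matrix has rank 9, and its Smith normal form has invariant factors (1,1,1,1,1,1,1,1,1).

Boundary ∂_2: C_2 → C_1 maps a triangle to the signed sum of its edges. For instance
  ∂aei = ei − ai + ae,
  ∂fij = ij − fj + fi.
The resulting 30×20 matrix has rank 20, and its Smith normal form has invariant factors (1,1,1,1,1,1,1,1,1,1,1,1,1,1,1,1,1,1,1,2).

From H_k ≅ ker(∂_k) / im(∂_{k+1}) we obtain:

  H_0: rank C_0 − rank ∂_1 = 10 − 9 = 1, and the invariant factors of ∂_1 are all 1, so H_0 = Z.
  H_1: rank ker ∂_1 − rank ∂_2 = (30 − 9) − 20 = 1, and ∂_2 has invariant factor 2 > 1, so H_1 = Z ⊕ Z_2.
  H_2: rank ker ∂_2 − rank ∂_3 = (20 − 20) − 0 = 0, and there is no ∂_3, so H_2 = 0.

As a check, the Euler characteristic is 10 − 30 + 20 = 0, which agrees with 1 − 1 + 0 = 0.
(K is a triangulation of the Klein bottle.)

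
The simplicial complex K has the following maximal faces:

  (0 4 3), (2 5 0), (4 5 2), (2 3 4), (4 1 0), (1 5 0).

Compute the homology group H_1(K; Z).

H_1 = Z.

Order the vertices as 0 < 1 < 2 < 3 < 4 < 5. Listing each simplex with vertices in this order, K has dimension 2 with simplices:

  0-simplices (6): [0], [1], [2], [3], [4], [5]
  1-simplices (12): [0,1], [0,2], [0,3], [0,4], [0,5], [1,4], [1,5], [2,3], [2,4], [2,5], [3,4], [4,5]
  2-simplices (6): [0,1,4], [0,1,5], [0,2,5], [0,3,4], [2,3,4], [2,4,5]

giving chain groups C_0 ≅ Z^6, C_1 ≅ Z^12, C_2 ≅ Z^6.

The boundary map ∂_1: C_1 → C_0 sends each edge [p,q] (with p < q) to q − p. For instance
  ∂[4,5] = [5] − [4].
As a 6×12 matrix over Z this has rank 5, with invariant factors (1,1,1,1,1).

∂_2: C_2 → C_1 maps a triangle to the signed sum of its edges. For instance
  ∂[0,3,4] = [3,4] − [0,4] + [0,3],
  ∂[0,2,5] = [2,5] − [0,5] + [0,2].
The resulting 12×6 matrix has rank 6, and its Smith normal form has invariant factors (1,1,1,1,1,1).

Computing H_k = (kernel of ∂_k) / (image of ∂_{k+1}):

  H_1: rank ker ∂_1 − rank ∂_2 = (12 − 5) − 6 = 1, and the invariant factors of ∂_2 are all 1, so H_1 ≅ Z.

(K is a triangulation of the cylinder S^1 x I.)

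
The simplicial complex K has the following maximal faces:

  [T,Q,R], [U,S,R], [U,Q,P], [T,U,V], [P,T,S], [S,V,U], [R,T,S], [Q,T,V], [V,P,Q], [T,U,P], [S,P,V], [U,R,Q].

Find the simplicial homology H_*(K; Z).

H_0 = Z,  H_1 = Z_2,  H_2 = 0.

Fix the vertex order P < Q < R < S < T < U < V and write every simplex with vertices in increasing order. Then dim K = 2 and the simplices of K are:

  0-simplices (7): P, Q, R, S, T, U, V
  1-simplices (18): PQ, PS, PT, PU, PV, QR, QT, QU, QV, RS, RT, RU, ST, SU, SV, TU, TV, UV
  2-simplices (12): PQU, PQV, PST, PSV, PTU, QRT, QRU, QTV, RST, RSU, SUV, TUV

so the chain groups are C_0 ≅ Z^7, C_1 ≅ Z^18, C_2 ≅ Z^12.

∂_1: C_1 → C_0 sends each edge [p,q] (with p < q) to q − p.
As a 7×18 matrix over Z this has rank 6, with invariant factors (1,1,1,1,1,1).

Boundary ∂_2: C_2 → C_1 acts by ∂[p,q,r] = [q,r] − [p,r] + [p,q]. For instance
  ∂PQV = QV − PV + PQ,
  ∂PSV = SV − PV + PS.
This gives a 18×12 integer matrix of rank 12; reducing to Smith normal form yields diagonal entries (1,1,1,1,1,1,1,1,1,1,1,2).

Computing H_k = (kernel of ∂_k) / (image of ∂_{k+1}):

  H_0: rank C_0 − rank ∂_1 = 7 − 6 = 1, and the invariant factors of ∂_1 are all 1, so H_0 ≅ Z.
  H_1: rank ker ∂_1 − rank ∂_2 = (18 − 6) − 12 = 0, and ∂_2 has invariant factor 2 > 1, so H_1 ≅ Z_2.
  H_2: rank ker ∂_2 − rank ∂_3 = (12 − 12) − 0 = 0, and there is no ∂_3, so H_2 ≅ 0.

(K is a triangulation of the real projective plane RP^2.)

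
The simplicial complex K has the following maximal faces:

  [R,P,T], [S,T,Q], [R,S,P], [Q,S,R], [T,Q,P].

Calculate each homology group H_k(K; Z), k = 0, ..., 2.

We work with the vertex ordering P < Q < R < S < T. The simplices of K, each written with vertices in increasing order, are:

  0-simplices (5): P, Q, R, S, T
  1-simplices (10): PQ, PR, PS, PT, QR, QS, QT, RS, RT, ST
  2-simplices (5): PQT, PRS, PRT, QRS, QST

giving chain groups C_0 ≅ Z^5, C_1 ≅ Z^10, C_2 ≅ Z^5.

The boundary map ∂_1: C_1 → C_0 is given by ∂[p,q] = [q] − [p]. For instance
  ∂PS = S − P.
The 5×10 boundary matrix has rank 4 and Smith normal form diag(1,1,1,1).

The boundary map ∂_2: C_2 → C_1 acts by ∂[p,q,r] = [q,r] − [p,r] + [p,q]. For instance
  ∂PRS = RS − PS + PR,
  ∂PQT = QT − PT + PQ.
The resulting 10×5 matrix has rank 5, and its Smith normal form has invariant factors (1,1,1,1,1).

From H_k ≅ ker(∂_k) / im(∂_{k+1}) we obtain:

  H_0: rank C_0 − rank ∂_1 = 5 − 4 = 1, and the invariant factors of ∂_1 are all 1, so H_0 ≅ Z.
  H_1: rank ker ∂_1 − rank ∂_2 = (10 − 4) − 5 = 1, and the invariant factors of ∂_2 are all 1, so H_1 ≅ Z.
  H_2: rank ker ∂_2 − rank ∂_3 = (5 − 5) − 0 = 0, and there is no ∂_3, so H_2 ≅ 0.

H_0 ≅ Z,  H_1 ≅ Z,  H_2 = 0.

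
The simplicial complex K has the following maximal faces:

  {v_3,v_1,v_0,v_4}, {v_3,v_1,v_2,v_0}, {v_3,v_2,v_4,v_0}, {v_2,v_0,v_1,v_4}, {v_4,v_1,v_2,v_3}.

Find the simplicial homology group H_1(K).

Order the vertices as v_0 < v_1 < v_2 < v_3 < v_4. Listing each simplex with vertices in this order, K has dimension 3 with simplices:

  0-simplices (5): [v_0], [v_1], [v_2], [v_3], [v_4]
  1-simplices (10): [v_0,v_1], [v_0,v_2], [v_0,v_3], [v_0,v_4], [v_1,v_2], [v_1,v_3], [v_1,v_4], [v_2,v_3], [v_2,v_4], [v_3,v_4]
  2-simplices (10): [v_0,v_1,v_2], [v_0,v_1,v_3], [v_0,v_1,v_4], [v_0,v_2,v_3], [v_0,v_2,v_4], [v_0,v_3,v_4], [v_1,v_2,v_3], [v_1,v_2,v_4], [v_1,v_3,v_4], [v_2,v_3,v_4]
  3-simplices (5): [v_0,v_1,v_2,v_3], [v_0,v_1,v_2,v_4], [v_0,v_1,v_3,v_4], [v_0,v_2,v_3,v_4], [v_1,v_2,v_3,v_4]

giving chain groups C_0 ≅ Z^5, C_1 ≅ Z^10, C_2 ≅ Z^10, C_3 ≅ Z^5.

∂_1: C_1 → C_0 is given by ∂[p,q] = [q] − [p]. For instance
  ∂[v_3,v_4] = [v_4] − [v_3].
The resulting 5×10 matrix has rank 4, and its Smith normal form has invariant factors (1,1,1,1).

Boundary ∂_2: C_2 → C_1 maps a triangle to the signed sum of its edges. For instance
  ∂[v_0,v_3,v_4] = [v_3,v_4] − [v_0,v_4] + [v_0,v_3],
  ∂[v_1,v_2,v_3] = [v_2,v_3] − [v_1,v_3] + [v_1,v_2].
The resulting 10×10 matrix has rank 6, and its Smith normal form has invariant factors (1,1,1,1,1,1).

The boundary map ∂_3: C_3 → C_2 sends each 3-simplex σ to the alternating sum Σ_i (−1)^i (σ with its i-th vertex removed). For instance
  ∂[v_1,v_2,v_3,v_4] = [v_2,v_3,v_4] − [v_1,v_3,v_4] + [v_1,v_2,v_4] − [v_1,v_2,v_3],
  ∂[v_0,v_1,v_3,v_4] = [v_1,v_3,v_4] − [v_0,v_3,v_4] + [v_0,v_1,v_4] − [v_0,v_1,v_3].
As a 10×5 matrix over Z this has rank 4, with invariant factors (1,1,1,1).

From H_k ≅ ker(∂_k) / im(∂_{k+1}) we obtain:

  H_1: rank ker ∂_1 − rank ∂_2 = (10 − 4) − 6 = 0, and the invariant factors of ∂_2 are all 1, so H_1 = 0.

H_1 ≅ 0.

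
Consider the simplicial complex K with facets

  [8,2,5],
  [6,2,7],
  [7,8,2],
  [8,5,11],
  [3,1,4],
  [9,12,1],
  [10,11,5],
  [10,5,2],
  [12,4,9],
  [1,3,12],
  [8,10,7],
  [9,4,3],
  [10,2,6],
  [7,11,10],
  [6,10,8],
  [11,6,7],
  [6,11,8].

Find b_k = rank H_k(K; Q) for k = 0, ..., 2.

b_0 = 2, b_1 = 1, b_2 = 0.

K has 12 vertices, 28 edges, 17 triangles.
rank ∂_0 = 0, rank ∂_1 = 10 ⇒ b_0 = 12 − 0 − 10 = 2; all invariant factors of ∂_1 are 1 so no torsion. So H_0 = Z^2.
rank ∂_1 = 10, rank ∂_2 = 17 ⇒ b_1 = 28 − 10 − 17 = 1; ∂_2 has invariant factor(s) [2] giving torsion. So H_1 = Z × Z/2.
rank ∂_2 = 17, rank ∂_3 = 0 ⇒ b_2 = 17 − 17 − 0 = 0. So H_2 = 0.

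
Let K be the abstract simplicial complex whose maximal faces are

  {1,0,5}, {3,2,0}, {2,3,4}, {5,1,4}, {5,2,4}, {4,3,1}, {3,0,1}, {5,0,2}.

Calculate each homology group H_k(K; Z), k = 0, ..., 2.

We work with the vertex ordering 0 < 1 < 2 < 3 < 4 < 5. The simplices of K, each written with vertices in increasing order, are:

  0-simplices (6): [0], [1], [2], [3], [4], [5]
  1-simplices (12): [0,1], [0,2], [0,3], [0,5], [1,3], [1,4], [1,5], [2,3], [2,4], [2,5], [3,4], [4,5]
  2-simplices (8): [0,1,3], [0,1,5], [0,2,3], [0,2,5], [1,3,4], [1,4,5], [2,3,4], [2,4,5]

Hence C_0 ≅ Z^6, C_1 ≅ Z^12, C_2 ≅ Z^8.

Boundary ∂_1: C_1 → C_0 sends each edge [p,q] (with p < q) to q − p. For instance
  ∂[2,3] = [3] − [2].
The resulting 6×12 matrix has rank 5, and its Smith normal form has invariant factors (1,1,1,1,1).

The boundary map ∂_2: C_2 → C_1 acts by ∂[p,q,r] = [q,r] − [p,r] + [p,q]. For instance
  ∂[0,2,3] = [2,3] − [0,3] + [0,2],
  ∂[1,3,4] = [3,4] − [1,4] + [1,3].
As a 12×8 matrix over Z this has rank 7, with invariant factors (1,1,1,1,1,1,1).

Now H_k = ker ∂_k / im ∂_{k+1}, so:

  H_0: rank C_0 − rank ∂_1 = 6 − 5 = 1, and the invariant factors of ∂_1 are all 1, so H_0 ≅ Z.
  H_1: rank ker ∂_1 − rank ∂_2 = (12 − 5) − 7 = 0, and the invariant factors of ∂_2 are all 1, so H_1 ≅ 0.
  H_2: rank ker ∂_2 − rank ∂_3 = (8 − 7) − 0 = 1, and there is no ∂_3, so H_2 ≅ Z.

As a check, the Euler characteristic is 6 − 12 + 8 = 2, which agrees with 1 − 0 + 1 = 2.

H_0 = Z,  H_1 = 0,  H_2 = Z.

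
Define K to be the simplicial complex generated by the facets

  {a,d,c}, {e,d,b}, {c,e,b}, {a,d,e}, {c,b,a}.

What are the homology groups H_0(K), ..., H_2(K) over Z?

H_0 = Z,  H_1 = Z,  H_2 = 0.

Fix the vertex order a < b < c < d < e and write every simplex with vertices in increasing order. Then dim K = 2 and the simplices of K are:

  0-simplices (5): a, b, c, d, e
  1-simplices (10): ab, ac, ad, ae, bc, bd, be, cd, ce, de
  2-simplices (5): abc, acd, ade, bce, bde

giving chain groups C_0 ≅ Z^5, C_1 ≅ Z^10, C_2 ≅ Z^5.

The boundary map ∂_1: C_1 → C_0 sends each edge [p,q] (with p < q) to q − p. For instance
  ∂de = e − d.
This gives a 5×10 integer matrix of rank 4; reducing to Smith normal form yields diagonal entries (1,1,1,1).

Boundary ∂_2: C_2 → C_1 maps a triangle to the signed sum of its edges. For instance
  ∂acd = cd − ad + ac,
  ∂bde = de − be + bd.
The 10×5 boundary matrix has rank 5 and Smith normal form diag(1,1,1,1,1).

From H_k ≅ ker(∂_k) / im(∂_{k+1}) we obtain:

  H_0: rank C_0 − rank ∂_1 = 5 − 4 = 1, and the invariant factors of ∂_1 are all 1, so H_0 ≅ Z.
  H_1: rank ker ∂_1 − rank ∂_2 = (10 − 4) − 5 = 1, and the invariant factors of ∂_2 are all 1, so H_1 ≅ Z.
  H_2: rank ker ∂_2 − rank ∂_3 = (5 − 5) − 0 = 0, and there is no ∂_3, so H_2 ≅ 0.

(K is a triangulation of the Möbius band.)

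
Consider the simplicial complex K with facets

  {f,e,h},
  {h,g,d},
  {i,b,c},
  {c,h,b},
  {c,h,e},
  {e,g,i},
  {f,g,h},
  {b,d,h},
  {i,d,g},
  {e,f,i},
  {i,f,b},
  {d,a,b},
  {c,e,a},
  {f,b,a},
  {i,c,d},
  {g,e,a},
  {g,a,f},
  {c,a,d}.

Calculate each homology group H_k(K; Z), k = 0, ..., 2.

We work with the vertex ordering a < b < c < d < e < f < g < h < i. The simplices of K, each written with vertices in increasing order, are:

  0-simplices (9): a, b, c, d, e, f, g, h, i
  1-simplices (27): ab, ac, ad, ae, af, ag, bc, bd, bf, bh, bi, cd, ce, ch, ci, dg, dh, di, ef, eg, eh, ei, fg, fh, fi, gh, gi
  2-simplices (18): abd, abf, acd, ace, aeg, afg, bch, bci, bdh, bfi, cdi, ceh, dgh, dgi, efh, efi, egi, fgh

Hence C_0 ≅ Z^9, C_1 ≅ Z^27, C_2 ≅ Z^18.

Boundary ∂_1: C_1 → C_0 maps an edge to its endpoints' difference, ∂[p,q] = q − p. For instance
  ∂bd = d − b.
The 9×27 boundary matrix has rank 8 and Smith normal form diag(1,1,1,1,1,1,1,1).

∂_2: C_2 → C_1 sends each 2-simplex [p,q,r] to [q,r] − [p,r] + [p,q]. For instance
  ∂efh = fh − eh + ef,
  ∂ace = ce − ae + ac.
The 27×18 boundary matrix has rank 18 and Smith normal form diag(1,1,1,1,1,1,1,1,1,1,1,1,1,1,1,1,1,2).

From H_k ≅ ker(∂_k) / im(∂_{k+1}) we obtain:

  H_0: rank C_0 − rank ∂_1 = 9 − 8 = 1, and the invariant factors of ∂_1 are all 1, so H_0 ≅ Z.
  H_1: rank ker ∂_1 − rank ∂_2 = (27 − 8) − 18 = 1, and ∂_2 has invariant factor 2 > 1, so H_1 ≅ Z ⊕ Z/2.
  H_2: rank ker ∂_2 − rank ∂_3 = (18 − 18) − 0 = 0, and there is no ∂_3, so H_2 ≅ 0.

H_0 = Z,  H_1 = Z ⊕ Z/2,  H_2 = 0.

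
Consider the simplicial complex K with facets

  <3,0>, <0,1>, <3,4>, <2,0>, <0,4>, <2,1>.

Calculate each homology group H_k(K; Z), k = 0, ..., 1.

H_0 ≅ Z,  H_1 ≅ Z^2.

Order the vertices as 0 < 1 < 2 < 3 < 4. Listing each simplex with vertices in this order, K has dimension 1 with simplices:

  0-simplices (5): [0], [1], [2], [3], [4]
  1-simplices (6): [0,1], [0,2], [0,3], [0,4], [1,2], [3,4]

giving chain groups C_0 ≅ Z^5, C_1 ≅ Z^6.

∂_1: C_1 → C_0 is given by ∂[p,q] = [q] − [p]. For instance
  ∂[0,4] = [4] − [0].
As a 5×6 matrix over Z this has rank 4, with invariant factors (1,1,1,1).

From H_k ≅ ker(∂_k) / im(∂_{k+1}) we obtain:

  H_0: rank C_0 − rank ∂_1 = 5 − 4 = 1, and the invariant factors of ∂_1 are all 1, so H_0 = Z.
  H_1: rank ker ∂_1 − rank ∂_2 = (6 − 4) − 0 = 2, and there is no ∂_2, so H_1 = Z^2.

As a check, the Euler characteristic is 5 − 6 = -1, which agrees with 1 − 2 = -1.
(K is a triangulation of a wedge of 2 circles.)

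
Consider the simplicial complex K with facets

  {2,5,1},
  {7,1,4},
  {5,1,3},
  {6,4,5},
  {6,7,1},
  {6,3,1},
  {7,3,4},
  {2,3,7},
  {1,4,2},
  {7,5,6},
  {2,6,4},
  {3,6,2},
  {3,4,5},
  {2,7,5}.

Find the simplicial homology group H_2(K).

H_2 ≅ Z.

K has 7 vertices, 21 edges, 14 triangles.
rank ∂_2 = 13, rank ∂_3 = 0 ⇒ b_2 = 14 − 13 − 0 = 1. So H_2 ≅ Z.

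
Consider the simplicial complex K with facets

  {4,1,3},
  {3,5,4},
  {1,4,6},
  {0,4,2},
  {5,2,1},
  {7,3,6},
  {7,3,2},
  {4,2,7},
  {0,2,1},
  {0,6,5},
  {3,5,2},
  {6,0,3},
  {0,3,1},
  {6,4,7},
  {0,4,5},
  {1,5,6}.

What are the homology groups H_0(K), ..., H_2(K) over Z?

Order the vertices as 0 < 1 < 2 < 3 < 4 < 5 < 6 < 7. Listing each simplex with vertices in this order, K has dimension 2 with simplices:

  0-simplices (8): [0], [1], [2], [3], [4], [5], [6], [7]
  1-simplices (24): (24 of them)
  2-simplices (16): [0,1,2], [0,1,3], [0,2,4], [0,3,6], [0,4,5], [0,5,6], [1,2,5], [1,3,4], [1,4,6], [1,5,6], [2,3,5], [2,3,7], [2,4,7], [3,4,5], [3,6,7], [4,6,7]

so the chain groups are C_0 ≅ Z^8, C_1 ≅ Z^24, C_2 ≅ Z^16.

The boundary map ∂_1: C_1 → C_0 maps an edge to its endpoints' difference, ∂[p,q] = q − p. For instance
  ∂[5,6] = [6] − [5].
This gives a 8×24 integer matrix of rank 7; reducing to Smith normal form yields diagonal entries (1,1,1,1,1,1,1).

Boundary ∂_2: C_2 → C_1 maps a triangle to the signed sum of its edges. For instance
  ∂[0,1,3] = [1,3] − [0,3] + [0,1],
  ∂[0,5,6] = [5,6] − [0,6] + [0,5].
As a 24×16 matrix over Z this has rank 15, with invariant factors (1,1,1,1,1,1,1,1,1,1,1,1,1,1,1).

Now H_k = ker ∂_k / im ∂_{k+1}, so:

  H_0: rank C_0 − rank ∂_1 = 8 − 7 = 1, and the invariant factors of ∂_1 are all 1, so H_0 ≅ Z.
  H_1: rank ker ∂_1 − rank ∂_2 = (24 − 7) − 15 = 2, and the invariant factors of ∂_2 are all 1, so H_1 ≅ Z^2.
  H_2: rank ker ∂_2 − rank ∂_3 = (16 − 15) − 0 = 1, and there is no ∂_3, so H_2 ≅ Z.

As a check, the Euler characteristic is 8 − 24 + 16 = 0, which agrees with 1 − 2 + 1 = 0.

H_0 ≅ Z,  H_1 ≅ Z^2,  H_2 ≅ Z.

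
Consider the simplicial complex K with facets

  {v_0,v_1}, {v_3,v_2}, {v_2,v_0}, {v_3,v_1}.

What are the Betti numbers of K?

b_0 = 1, b_1 = 1.

Take the total order v_0 < v_1 < v_2 < v_3 on the vertex set. Then K (dimension 1) consists of the simplices:

  0-simplices (4): [v_0], [v_1], [v_2], [v_3]
  1-simplices (4): [v_0,v_1], [v_0,v_2], [v_1,v_3], [v_2,v_3]

giving chain groups C_0 ≅ Z^4, C_1 ≅ Z^4.

∂_1: C_1 → C_0 maps an edge to its endpoints' difference, ∂[p,q] = q − p. For instance
  ∂[v_0,v_1] = [v_1] − [v_0].
The 4×4 boundary matrix has rank 3 and Smith normal form diag(1,1,1).

Now H_k = ker ∂_k / im ∂_{k+1}, so:

  H_0: rank C_0 − rank ∂_1 = 4 − 3 = 1, and the invariant factors of ∂_1 are all 1, so H_0 = Z.
  H_1: rank ker ∂_1 − rank ∂_2 = (4 − 3) − 0 = 1, and there is no ∂_2, so H_1 = Z.

Hence the Betti numbers are b_0 = 1, b_1 = 1.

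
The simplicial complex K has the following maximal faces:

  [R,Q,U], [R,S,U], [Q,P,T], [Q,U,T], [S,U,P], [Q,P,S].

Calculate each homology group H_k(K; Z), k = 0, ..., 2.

Fix the vertex order P < Q < R < S < T < U and write every simplex with vertices in increasing order. Then dim K = 2 and the simplices of K are:

  0-simplices (6): P, Q, R, S, T, U
  1-simplices (12): PQ, PS, PT, PU, QR, QS, QT, QU, RS, RU, SU, TU
  2-simplices (6): PQS, PQT, PSU, QRU, QTU, RSU

Hence C_0 ≅ Z^6, C_1 ≅ Z^12, C_2 ≅ Z^6.

∂_1: C_1 → C_0 maps an edge to its endpoints' difference, ∂[p,q] = q − p. For instance
  ∂PU = U − P.
The 6×12 boundary matrix has rank 5 and Smith normal form diag(1,1,1,1,1).

The boundary map ∂_2: C_2 → C_1 sends each 2-simplex [p,q,r] to [q,r] − [p,r] + [p,q]. For instance
  ∂PQT = QT − PT + PQ,
  ∂PSU = SU − PU + PS.
The 12×6 boundary matrix has rank 6 and Smith normal form diag(1,1,1,1,1,1).

From H_k ≅ ker(∂_k) / im(∂_{k+1}) we obtain:

  H_0: rank C_0 − rank ∂_1 = 6 − 5 = 1, and the invariant factors of ∂_1 are all 1, so H_0 ≅ Z.
  H_1: rank ker ∂_1 − rank ∂_2 = (12 − 5) − 6 = 1, and the invariant factors of ∂_2 are all 1, so H_1 ≅ Z.
  H_2: rank ker ∂_2 − rank ∂_3 = (6 − 6) − 0 = 0, and there is no ∂_3, so H_2 ≅ 0.

H_0 ≅ Z,  H_1 ≅ Z,  H_2 = 0.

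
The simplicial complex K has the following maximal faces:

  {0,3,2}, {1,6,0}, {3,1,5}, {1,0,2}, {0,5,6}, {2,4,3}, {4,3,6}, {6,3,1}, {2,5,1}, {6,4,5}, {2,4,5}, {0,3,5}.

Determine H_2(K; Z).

H_2 = 0.

We work with the vertex ordering 0 < 1 < 2 < 3 < 4 < 5 < 6. The simplices of K, each written with vertices in increasing order, are:

  0-simplices (7): [0], [1], [2], [3], [4], [5], [6]
  1-simplices (18): [0,1], [0,2], [0,3], [0,5], [0,6], [1,2], [1,3], [1,5], [1,6], [2,3], [2,4], [2,5], [3,4], [3,5], [3,6], [4,5], [4,6], [5,6]
  2-simplices (12): [0,1,2], [0,1,6], [0,2,3], [0,3,5], [0,5,6], [1,2,5], [1,3,5], [1,3,6], [2,3,4], [2,4,5], [3,4,6], [4,5,6]

so the chain groups are C_0 ≅ Z^7, C_1 ≅ Z^18, C_2 ≅ Z^12.

Boundary ∂_1: C_1 → C_0 sends each edge [p,q] (with p < q) to q − p. For instance
  ∂[2,5] = [5] − [2].
As a 7×18 matrix over Z this has rank 6, with invariant factors (1,1,1,1,1,1).

Boundary ∂_2: C_2 → C_1 maps a triangle to the signed sum of its edges. For instance
  ∂[1,3,6] = [3,6] − [1,6] + [1,3],
  ∂[2,3,4] = [3,4] − [2,4] + [2,3].
The resulting 18×12 matrix has rank 12, and its Smith normal form has invariant factors (1,1,1,1,1,1,1,1,1,1,1,2).

Computing H_k = (kernel of ∂_k) / (image of ∂_{k+1}):

  H_2: rank ker ∂_2 − rank ∂_3 = (12 − 12) − 0 = 0, and there is no ∂_3, so H_2 ≅ 0.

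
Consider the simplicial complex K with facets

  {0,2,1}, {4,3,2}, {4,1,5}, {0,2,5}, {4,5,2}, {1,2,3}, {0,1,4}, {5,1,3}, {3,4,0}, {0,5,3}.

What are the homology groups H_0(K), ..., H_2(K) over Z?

Fix the vertex order 0 < 1 < 2 < 3 < 4 < 5 and write every simplex with vertices in increasing order. Then dim K = 2 and the simplices of K are:

  0-simplices (6): [0], [1], [2], [3], [4], [5]
  1-simplices (15): [0,1], [0,2], [0,3], [0,4], [0,5], [1,2], [1,3], [1,4], [1,5], [2,3], [2,4], [2,5], [3,4], [3,5], [4,5]
  2-simplices (10): [0,1,2], [0,1,4], [0,2,5], [0,3,4], [0,3,5], [1,2,3], [1,3,5], [1,4,5], [2,3,4], [2,4,5]

giving chain groups C_0 ≅ Z^6, C_1 ≅ Z^15, C_2 ≅ Z^10.

∂_1: C_1 → C_0 is given by ∂[p,q] = [q] − [p].
As a 6×15 matrix over Z this has rank 5, with invariant factors (1,1,1,1,1).

The boundary map ∂_2: C_2 → C_1 sends each 2-simplex [p,q,r] to [q,r] − [p,r] + [p,q]. For instance
  ∂[2,4,5] = [4,5] − [2,5] + [2,4],
  ∂[2,3,4] = [3,4] − [2,4] + [2,3].
The resulting 15×10 matrix has rank 10, and its Smith normal form has invariant factors (1,1,1,1,1,1,1,1,1,2).

Computing H_k = (kernel of ∂_k) / (image of ∂_{k+1}):

  H_0: rank C_0 − rank ∂_1 = 6 − 5 = 1, and the invariant factors of ∂_1 are all 1, so H_0 = Z.
  H_1: rank ker ∂_1 − rank ∂_2 = (15 − 5) − 10 = 0, and ∂_2 has invariant factor 2 > 1, so H_1 = Z/2.
  H_2: rank ker ∂_2 − rank ∂_3 = (10 − 10) − 0 = 0, and there is no ∂_3, so H_2 = 0.

As a check, the Euler characteristic is 6 − 15 + 10 = 1, which agrees with 1 − 0 + 0 = 1.
(K is a triangulation of the real projective plane RP^2.)

H_0 ≅ Z,  H_1 ≅ Z/2,  H_2 = 0.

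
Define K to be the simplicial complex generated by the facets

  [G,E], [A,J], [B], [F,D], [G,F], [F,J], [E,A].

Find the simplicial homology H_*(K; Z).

Order the vertices as A < B < D < E < F < G < J. Listing each simplex with vertices in this order, K has dimension 1 with simplices:

  0-simplices (7): A, B, D, E, F, G, J
  1-simplices (6): AE, AJ, DF, EG, FG, FJ

so the chain groups are C_0 ≅ Z^7, C_1 ≅ Z^6.

The boundary map ∂_1: C_1 → C_0 is given by ∂[p,q] = [q] − [p].
The 7×6 boundary matrix has rank 5 and Smith normal form diag(1,1,1,1,1).

From H_k ≅ ker(∂_k) / im(∂_{k+1}) we obtain:

  H_0: rank C_0 − rank ∂_1 = 7 − 5 = 2, and the invariant factors of ∂_1 are all 1, so H_0 ≅ Z^2.
  H_1: rank ker ∂_1 − rank ∂_2 = (6 − 5) − 0 = 1, and there is no ∂_2, so H_1 ≅ Z.

As a check, the Euler characteristic is 7 − 6 = 1, which agrees with 2 − 1 = 1.

H_0 ≅ Z^2,  H_1 ≅ Z.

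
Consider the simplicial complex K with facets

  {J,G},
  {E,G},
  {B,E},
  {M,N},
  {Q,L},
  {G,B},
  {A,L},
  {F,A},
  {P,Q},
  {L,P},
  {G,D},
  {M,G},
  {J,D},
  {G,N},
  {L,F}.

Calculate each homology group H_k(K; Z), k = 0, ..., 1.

Order the vertices as A < B < D < E < F < G < J < L < M < N < P < Q. Listing each simplex with vertices in this order, K has dimension 1 with simplices:

  0-simplices (12): A, B, D, E, F, G, J, L, M, N, P, Q
  1-simplices (15): AF, AL, BE, BG, DG, DJ, EG, FL, GJ, GM, GN, LP, LQ, MN, PQ

Hence C_0 ≅ Z^12, C_1 ≅ Z^15.

The boundary map ∂_1: C_1 → C_0 sends each edge [p,q] (with p < q) to q − p. For instance
  ∂MN = N − M.
The 12×15 boundary matrix has rank 10 and Smith normal form diag(1,1,1,1,1,1,1,1,1,1).

Computing H_k = (kernel of ∂_k) / (image of ∂_{k+1}):

  H_0: rank C_0 − rank ∂_1 = 12 − 10 = 2, and the invariant factors of ∂_1 are all 1, so H_0 ≅ Z^2.
  H_1: rank ker ∂_1 − rank ∂_2 = (15 − 10) − 0 = 5, and there is no ∂_2, so H_1 ≅ Z^5.

(K is a triangulation of the disjoint union of a wedge of 2 circles and a wedge of 3 circles.)

H_0 ≅ Z^2,  H_1 ≅ Z^5.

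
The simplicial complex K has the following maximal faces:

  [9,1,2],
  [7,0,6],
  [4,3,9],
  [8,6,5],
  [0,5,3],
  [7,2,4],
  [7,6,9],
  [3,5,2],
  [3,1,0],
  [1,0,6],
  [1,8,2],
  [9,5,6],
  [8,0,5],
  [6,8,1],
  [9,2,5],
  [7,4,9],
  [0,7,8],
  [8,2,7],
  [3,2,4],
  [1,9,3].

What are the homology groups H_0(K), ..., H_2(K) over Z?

Fix the vertex order 0 < 1 < 2 < 3 < 4 < 5 < 6 < 7 < 8 < 9 and write every simplex with vertices in increasing order. Then dim K = 2 and the simplices of K are:

  0-simplices (10): [0], [1], [2], [3], [4], [5], [6], [7], [8], [9]
  1-simplices (30): (30 of them)
  2-simplices (20): (20 of them)

giving chain groups C_0 ≅ Z^10, C_1 ≅ Z^30, C_2 ≅ Z^20.

∂_1: C_1 → C_0 maps an edge to its endpoints' difference, ∂[p,q] = q − p. For instance
  ∂[1,8] = [8] − [1].
This gives a 10×30 integer matrix of rank 9; reducing to Smith normal form yields diagonal entries (1,1,1,1,1,1,1,1,1).

∂_2: C_2 → C_1 acts by ∂[p,q,r] = [q,r] − [p,r] + [p,q]. For instance
  ∂[1,2,8] = [2,8] − [1,8] + [1,2],
  ∂[2,7,8] = [7,8] − [2,8] + [2,7].
The resulting 30×20 matrix has rank 20, and its Smith normal form has invariant factors (1,1,1,1,1,1,1,1,1,1,1,1,1,1,1,1,1,1,1,2).

Now H_k = ker ∂_k / im ∂_{k+1}, so:

  H_0: rank C_0 − rank ∂_1 = 10 − 9 = 1, and the invariant factors of ∂_1 are all 1, so H_0 = Z.
  H_1: rank ker ∂_1 − rank ∂_2 = (30 − 9) − 20 = 1, and ∂_2 has invariant factor 2 > 1, so H_1 = Z ⊕ Z/2Z.
  H_2: rank ker ∂_2 − rank ∂_3 = (20 − 20) − 0 = 0, and there is no ∂_3, so H_2 = 0.

H_0 = Z,  H_1 = Z ⊕ Z/2Z,  H_2 = 0.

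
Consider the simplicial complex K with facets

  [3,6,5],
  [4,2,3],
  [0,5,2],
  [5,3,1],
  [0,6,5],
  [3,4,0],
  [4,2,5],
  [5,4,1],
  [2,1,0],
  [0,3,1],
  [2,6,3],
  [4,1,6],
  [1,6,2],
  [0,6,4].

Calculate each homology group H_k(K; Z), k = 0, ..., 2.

H_0 ≅ Z,  H_1 ≅ Z^2,  H_2 ≅ Z.

Order the vertices as 0 < 1 < 2 < 3 < 4 < 5 < 6. Listing each simplex with vertices in this order, K has dimension 2 with simplices:

  0-simplices (7): [0], [1], [2], [3], [4], [5], [6]
  1-simplices (21): [0,1], [0,2], [0,3], [0,4], [0,5], [0,6], [1,2], [1,3], [1,4], [1,5], [1,6], [2,3], [2,4], [2,5], [2,6], [3,4], [3,5], [3,6], [4,5], [4,6], [5,6]
  2-simplices (14): [0,1,2], [0,1,3], [0,2,5], [0,3,4], [0,4,6], [0,5,6], [1,2,6], [1,3,5], [1,4,5], [1,4,6], [2,3,4], [2,3,6], [2,4,5], [3,5,6]

Hence C_0 ≅ Z^7, C_1 ≅ Z^21, C_2 ≅ Z^14.

The boundary map ∂_1: C_1 → C_0 sends each edge [p,q] (with p < q) to q − p. For instance
  ∂[1,5] = [5] − [1].
The 7×21 boundary matrix has rank 6 and Smith normal form diag(1,1,1,1,1,1).

∂_2: C_2 → C_1 sends each 2-simplex [p,q,r] to [q,r] − [p,r] + [p,q]. For instance
  ∂[0,3,4] = [3,4] − [0,4] + [0,3],
  ∂[2,3,4] = [3,4] − [2,4] + [2,3].
The resulting 21×14 matrix has rank 13, and its Smith normal form has invariant factors (1,1,1,1,1,1,1,1,1,1,1,1,1).

Now H_k = ker ∂_k / im ∂_{k+1}, so:

  H_0: rank C_0 − rank ∂_1 = 7 − 6 = 1, and the invariant factors of ∂_1 are all 1, so H_0 ≅ Z.
  H_1: rank ker ∂_1 − rank ∂_2 = (21 − 6) − 13 = 2, and the invariant factors of ∂_2 are all 1, so H_1 ≅ Z^2.
  H_2: rank ker ∂_2 − rank ∂_3 = (14 − 13) − 0 = 1, and there is no ∂_3, so H_2 ≅ Z.

(K is a triangulation of the torus T^2.)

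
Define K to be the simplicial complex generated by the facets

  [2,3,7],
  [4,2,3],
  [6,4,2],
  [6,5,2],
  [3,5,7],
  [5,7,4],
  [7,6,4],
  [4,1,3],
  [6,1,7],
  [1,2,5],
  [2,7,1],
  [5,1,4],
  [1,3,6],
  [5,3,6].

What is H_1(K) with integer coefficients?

H_1 ≅ Z^2.

Fix the vertex order 1 < 2 < 3 < 4 < 5 < 6 < 7 and write every simplex with vertices in increasing order. Then dim K = 2 and the simplices of K are:

  0-simplices (7): [1], [2], [3], [4], [5], [6], [7]
  1-simplices (21): [1,2], [1,3], [1,4], [1,5], [1,6], [1,7], [2,3], [2,4], [2,5], [2,6], [2,7], [3,4], [3,5], [3,6], [3,7], [4,5], [4,6], [4,7], [5,6], [5,7], [6,7]
  2-simplices (14): [1,2,5], [1,2,7], [1,3,4], [1,3,6], [1,4,5], [1,6,7], [2,3,4], [2,3,7], [2,4,6], [2,5,6], [3,5,6], [3,5,7], [4,5,7], [4,6,7]

so the chain groups are C_0 ≅ Z^7, C_1 ≅ Z^21, C_2 ≅ Z^14.

∂_1: C_1 → C_0 is given by ∂[p,q] = [q] − [p].
As a 7×21 matrix over Z this has rank 6, with invariant factors (1,1,1,1,1,1).

∂_2: C_2 → C_1 maps a triangle to the signed sum of its edges. For instance
  ∂[1,2,5] = [2,5] − [1,5] + [1,2],
  ∂[1,3,6] = [3,6] − [1,6] + [1,3].
The resulting 21×14 matrix has rank 13, and its Smith normal form has invariant factors (1,1,1,1,1,1,1,1,1,1,1,1,1).

Reading off H_k = ker ∂_k / im ∂_{k+1}:

  H_1: rank ker ∂_1 − rank ∂_2 = (21 − 6) − 13 = 2, and the invariant factors of ∂_2 are all 1, so H_1 ≅ Z^2.

(K is a triangulation of the torus T^2.)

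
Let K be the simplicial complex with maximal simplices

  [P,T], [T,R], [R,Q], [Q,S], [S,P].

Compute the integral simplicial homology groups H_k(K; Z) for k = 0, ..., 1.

H_0 ≅ Z,  H_1 ≅ Z.

Fix the vertex order P < Q < R < S < T and write every simplex with vertices in increasing order. Then dim K = 1 and the simplices of K are:

  0-simplices (5): P, Q, R, S, T
  1-simplices (5): PS, PT, QR, QS, RT

so the chain groups are C_0 ≅ Z^5, C_1 ≅ Z^5.

∂_1: C_1 → C_0 maps an edge to its endpoints' difference, ∂[p,q] = q − p. For instance
  ∂PT = T − P.
The resulting 5×5 matrix has rank 4, and its Smith normal form has invariant factors (1,1,1,1).

Computing H_k = (kernel of ∂_k) / (image of ∂_{k+1}):

  H_0: rank C_0 − rank ∂_1 = 5 − 4 = 1, and the invariant factors of ∂_1 are all 1, so H_0 = Z.
  H_1: rank ker ∂_1 − rank ∂_2 = (5 − 4) − 0 = 1, and there is no ∂_2, so H_1 = Z.

As a check, the Euler characteristic is 5 − 5 = 0, which agrees with 1 − 1 = 0.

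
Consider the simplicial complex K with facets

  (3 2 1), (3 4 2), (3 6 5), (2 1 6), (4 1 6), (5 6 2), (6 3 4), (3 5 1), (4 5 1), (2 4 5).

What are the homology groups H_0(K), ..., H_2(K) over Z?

H_0 = Z,  H_1 = Z/2,  H_2 = 0.

Fix the vertex order 1 < 2 < 3 < 4 < 5 < 6 and write every simplex with vertices in increasing order. Then dim K = 2 and the simplices of K are:

  0-simplices (6): [1], [2], [3], [4], [5], [6]
  1-simplices (15): [1,2], [1,3], [1,4], [1,5], [1,6], [2,3], [2,4], [2,5], [2,6], [3,4], [3,5], [3,6], [4,5], [4,6], [5,6]
  2-simplices (10): [1,2,3], [1,2,6], [1,3,5], [1,4,5], [1,4,6], [2,3,4], [2,4,5], [2,5,6], [3,4,6], [3,5,6]

so the chain groups are C_0 ≅ Z^6, C_1 ≅ Z^15, C_2 ≅ Z^10.

The boundary map ∂_1: C_1 → C_0 maps an edge to its endpoints' difference, ∂[p,q] = q − p.
This gives a 6×15 integer matrix of rank 5; reducing to Smith normal form yields diagonal entries (1,1,1,1,1).

Boundary ∂_2: C_2 → C_1 sends each 2-simplex [p,q,r] to [q,r] − [p,r] + [p,q]. For instance
  ∂[3,5,6] = [5,6] − [3,6] + [3,5],
  ∂[2,5,6] = [5,6] − [2,6] + [2,5].
The resulting 15×10 matrix has rank 10, and its Smith normal form has invariant factors (1,1,1,1,1,1,1,1,1,2).

Computing H_k = (kernel of ∂_k) / (image of ∂_{k+1}):

  H_0: rank C_0 − rank ∂_1 = 6 − 5 = 1, and the invariant factors of ∂_1 are all 1, so H_0 ≅ Z.
  H_1: rank ker ∂_1 − rank ∂_2 = (15 − 5) − 10 = 0, and ∂_2 has invariant factor 2 > 1, so H_1 ≅ Z/2.
  H_2: rank ker ∂_2 − rank ∂_3 = (10 − 10) − 0 = 0, and there is no ∂_3, so H_2 ≅ 0.

As a check, the Euler characteristic is 6 − 15 + 10 = 1, which agrees with 1 − 0 + 0 = 1.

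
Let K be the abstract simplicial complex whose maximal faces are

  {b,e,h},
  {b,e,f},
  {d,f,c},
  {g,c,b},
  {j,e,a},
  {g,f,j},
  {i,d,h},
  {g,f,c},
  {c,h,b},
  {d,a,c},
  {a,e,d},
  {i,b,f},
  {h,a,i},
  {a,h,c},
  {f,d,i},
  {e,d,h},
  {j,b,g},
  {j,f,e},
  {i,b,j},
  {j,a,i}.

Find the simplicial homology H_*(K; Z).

H_0 ≅ Z,  H_1 ≅ Z ⊕ Z/2,  H_2 = 0.

We work with the vertex ordering a < b < c < d < e < f < g < h < i < j. The simplices of K, each written with vertices in increasing order, are:

  0-simplices (10): a, b, c, d, e, f, g, h, i, j
  1-simplices (30): ac, ad, ae, ah, ai, aj, bc, be, bf, bg, bh, bi, bj, cd, cf, cg, ch, de, df, dh, di, ef, eh, ej, fg, fi, fj, gj, hi, ij
  2-simplices (20): acd, ach, ade, aej, ahi, aij, bcg, bch, bef, beh, bfi, bgj, bij, cdf, cfg, deh, dfi, dhi, efj, fgj

so the chain groups are C_0 ≅ Z^10, C_1 ≅ Z^30, C_2 ≅ Z^20.

Boundary ∂_1: C_1 → C_0 is given by ∂[p,q] = [q] − [p]. For instance
  ∂de = e − d.
As a 10×30 matrix over Z this has rank 9, with invariant factors (1,1,1,1,1,1,1,1,1).

∂_2: C_2 → C_1 maps a triangle to the signed sum of its edges. For instance
  ∂deh = eh − dh + de,
  ∂ade = de − ae + ad.
The 30×20 boundary matrix has rank 20 and Smith normal form diag(1,1,1,1,1,1,1,1,1,1,1,1,1,1,1,1,1,1,1,2).

From H_k ≅ ker(∂_k) / im(∂_{k+1}) we obtain:

  H_0: rank C_0 − rank ∂_1 = 10 − 9 = 1, and the invariant factors of ∂_1 are all 1, so H_0 ≅ Z.
  H_1: rank ker ∂_1 − rank ∂_2 = (30 − 9) − 20 = 1, and ∂_2 has invariant factor 2 > 1, so H_1 ≅ Z ⊕ Z/2.
  H_2: rank ker ∂_2 − rank ∂_3 = (20 − 20) − 0 = 0, and there is no ∂_3, so H_2 ≅ 0.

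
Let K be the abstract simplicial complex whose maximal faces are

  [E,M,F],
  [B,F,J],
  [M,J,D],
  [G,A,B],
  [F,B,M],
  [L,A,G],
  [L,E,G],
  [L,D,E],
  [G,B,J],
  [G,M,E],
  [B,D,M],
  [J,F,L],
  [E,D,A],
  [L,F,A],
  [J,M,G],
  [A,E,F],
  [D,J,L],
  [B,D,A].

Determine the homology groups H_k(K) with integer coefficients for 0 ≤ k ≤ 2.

H_0 = Z,  H_1 = Z ⊕ Z_2,  H_2 = 0.

Take the total order A < B < D < E < F < G < J < L < M on the vertex set. Then K (dimension 2) consists of the simplices:

  0-simplices (9): A, B, D, E, F, G, J, L, M
  1-simplices (27): AB, AD, AE, AF, AG, AL, BD, BF, BG, BJ, BM, DE, DJ, DL, DM, EF, EG, EL, EM, FJ, FL, FM, GJ, GL, GM, JL, JM
  2-simplices (18): ABD, ABG, ADE, AEF, AFL, AGL, BDM, BFJ, BFM, BGJ, DEL, DJL, DJM, EFM, EGL, EGM, FJL, GJM

so the chain groups are C_0 ≅ Z^9, C_1 ≅ Z^27, C_2 ≅ Z^18.

∂_1: C_1 → C_0 sends each edge [p,q] (with p < q) to q − p. For instance
  ∂JL = L − J.
As a 9×27 matrix over Z this has rank 8, with invariant factors (1,1,1,1,1,1,1,1).

The boundary map ∂_2: C_2 → C_1 acts by ∂[p,q,r] = [q,r] − [p,r] + [p,q]. For instance
  ∂ABG = BG − AG + AB,
  ∂EGL = GL − EL + EG.
As a 27×18 matrix over Z this has rank 18, with invariant factors (1,1,1,1,1,1,1,1,1,1,1,1,1,1,1,1,1,2).

Reading off H_k = ker ∂_k / im ∂_{k+1}:

  H_0: rank C_0 − rank ∂_1 = 9 − 8 = 1, and the invariant factors of ∂_1 are all 1, so H_0 = Z.
  H_1: rank ker ∂_1 − rank ∂_2 = (27 − 8) − 18 = 1, and ∂_2 has invariant factor 2 > 1, so H_1 = Z ⊕ Z_2.
  H_2: rank ker ∂_2 − rank ∂_3 = (18 − 18) − 0 = 0, and there is no ∂_3, so H_2 = 0.

(K is a triangulation of the Klein bottle.)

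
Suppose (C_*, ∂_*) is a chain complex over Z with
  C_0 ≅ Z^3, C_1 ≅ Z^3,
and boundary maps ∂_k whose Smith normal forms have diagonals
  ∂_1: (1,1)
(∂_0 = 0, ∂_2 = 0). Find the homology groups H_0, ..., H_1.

H_0: b_0 = 3 − 0 − 2 = 1; torsion from ∂_1 factors > 1: none. So H_0 = Z.
H_1: b_1 = 3 − 2 − 0 = 1; torsion from ∂_2 factors > 1: none. So H_1 = Z.

H_0 = Z,  H_1 = Z.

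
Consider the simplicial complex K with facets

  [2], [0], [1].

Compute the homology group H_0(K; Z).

Order the vertices as 0 < 1 < 2. Listing each simplex with vertices in this order, K has dimension 0 with simplices:

  0-simplices (3): [0], [1], [2]

Hence C_0 ≅ Z^3.

Computing H_k = (kernel of ∂_k) / (image of ∂_{k+1}):

  H_0: rank C_0 − rank ∂_1 = 3 − 0 = 3, and there is no ∂_1, so H_0 ≅ Z^3.

H_0 ≅ Z^3.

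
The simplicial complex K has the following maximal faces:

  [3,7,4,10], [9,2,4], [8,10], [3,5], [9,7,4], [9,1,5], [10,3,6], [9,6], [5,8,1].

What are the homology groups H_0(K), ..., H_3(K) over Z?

H_0 ≅ Z,  H_1 ≅ Z^3,  H_2 = 0,  H_3 = 0.

We work with the vertex ordering 1 < 2 < 3 < 4 < 5 < 6 < 7 < 8 < 9 < 10. The simplices of K, each written with vertices in increasing order, are:

  0-simplices (10): [1], [2], [3], [4], [5], [6], [7], [8], [9], [10]
  1-simplices (20): [1,5], [1,8], [1,9], [2,4], [2,9], [3,4], [3,5], [3,6], [3,7], [3,10], [4,7], [4,9], [4,10], [5,8], [5,9], [6,9], [6,10], [7,9], [7,10], [8,10]
  2-simplices (9): [1,5,8], [1,5,9], [2,4,9], [3,4,7], [3,4,10], [3,6,10], [3,7,10], [4,7,9], [4,7,10]
  3-simplices (1): [3,4,7,10]

Hence C_0 ≅ Z^10, C_1 ≅ Z^20, C_2 ≅ Z^9, C_3 ≅ Z^1.

∂_1: C_1 → C_0 maps an edge to its endpoints' difference, ∂[p,q] = q − p. For instance
  ∂[8,10] = [10] − [8].
This gives a 10×20 integer matrix of rank 9; reducing to Smith normal form yields diagonal entries (1,1,1,1,1,1,1,1,1).

∂_2: C_2 → C_1 sends each 2-simplex [p,q,r] to [q,r] − [p,r] + [p,q]. For instance
  ∂[3,4,7] = [4,7] − [3,7] + [3,4],
  ∂[1,5,8] = [5,8] − [1,8] + [1,5].
The 20×9 boundary matrix has rank 8 and Smith normal form diag(1,1,1,1,1,1,1,1).

∂_3: C_3 → C_2 sends each 3-simplex σ to the alternating sum Σ_i (−1)^i (σ with its i-th vertex removed). For instance
  ∂[3,4,7,10] = [4,7,10] − [3,7,10] + [3,4,10] − [3,4,7].
The resulting 9×1 matrix has rank 1, and its Smith normal form has invariant factors (1).

From H_k ≅ ker(∂_k) / im(∂_{k+1}) we obtain:

  H_0: rank C_0 − rank ∂_1 = 10 − 9 = 1, and the invariant factors of ∂_1 are all 1, so H_0 = Z.
  H_1: rank ker ∂_1 − rank ∂_2 = (20 − 9) − 8 = 3, and the invariant factors of ∂_2 are all 1, so H_1 = Z^3.
  H_2: rank ker ∂_2 − rank ∂_3 = (9 − 8) − 1 = 0, and the invariant factors of ∂_3 are all 1, so H_2 = 0.
  H_3: rank ker ∂_3 − rank ∂_4 = (1 − 1) − 0 = 0, and there is no ∂_4, so H_3 = 0.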